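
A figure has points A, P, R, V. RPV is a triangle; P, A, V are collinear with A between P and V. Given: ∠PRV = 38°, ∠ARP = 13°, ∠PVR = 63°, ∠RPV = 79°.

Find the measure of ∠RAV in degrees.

1. ∠APR = 79°  [A on ray PV]
2. ∠PAR = 88°  [△RPA]
3. ∠RAV = 92°  [linear pair at A on PV]

∠RAV = 92°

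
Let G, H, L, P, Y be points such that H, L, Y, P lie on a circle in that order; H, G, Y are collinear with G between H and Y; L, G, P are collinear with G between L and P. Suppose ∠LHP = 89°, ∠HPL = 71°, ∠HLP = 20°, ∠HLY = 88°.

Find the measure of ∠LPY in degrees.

1. ∠HYL = 71°  [same arc HL]
2. ∠LHY = 21°  [△HLY]
3. ∠LPY = 21°  [same arc LY]

∠LPY = 21°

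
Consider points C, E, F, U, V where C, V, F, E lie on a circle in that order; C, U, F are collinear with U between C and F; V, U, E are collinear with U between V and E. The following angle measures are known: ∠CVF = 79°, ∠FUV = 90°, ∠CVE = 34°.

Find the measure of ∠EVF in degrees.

∠EVF = 45°

1. ∠CEF = 101°  [cyclic CVFE, opposite ∠V+∠E]
2. ∠CFE = 34°  [same arc CE]
3. ∠ECF = 45°  [△CFE]
4. ∠EVF = 45°  [same arc FE]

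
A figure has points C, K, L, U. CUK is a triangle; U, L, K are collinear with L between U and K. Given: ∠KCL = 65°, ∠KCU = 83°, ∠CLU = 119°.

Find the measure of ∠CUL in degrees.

∠CUL = 43°

1. ∠CLK = 61°  [linear pair at L on UK]
2. ∠CKL = 54°  [△CLK]
3. ∠CKU = 54°  [L on ray KU]
4. ∠CUK = 43°  [△CUK]
5. ∠CUL = 43°  [L on ray UK]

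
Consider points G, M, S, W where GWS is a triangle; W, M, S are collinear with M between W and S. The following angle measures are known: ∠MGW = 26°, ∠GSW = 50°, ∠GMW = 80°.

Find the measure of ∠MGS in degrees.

1. ∠GSM = 50°  [M on ray SW]
2. ∠GMS = 100°  [linear pair at M on WS]
3. ∠MGS = 30°  [△GMS]

∠MGS = 30°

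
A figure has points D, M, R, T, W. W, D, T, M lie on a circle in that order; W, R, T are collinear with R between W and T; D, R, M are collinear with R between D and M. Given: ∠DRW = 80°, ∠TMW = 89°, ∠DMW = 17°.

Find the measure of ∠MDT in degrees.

1. ∠DRT = 100°  [linear pair at R on WT]
2. ∠DTW = 17°  [same arc WD]
3. ∠MDT = 63°  [△DRT]

∠MDT = 63°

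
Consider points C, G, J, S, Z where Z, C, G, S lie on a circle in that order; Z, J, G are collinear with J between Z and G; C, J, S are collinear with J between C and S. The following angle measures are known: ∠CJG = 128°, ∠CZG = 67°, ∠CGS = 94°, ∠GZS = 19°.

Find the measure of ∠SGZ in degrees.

1. ∠SJZ = 128°  [vertical angles at J]
2. ∠CSG = 67°  [same arc CG]
3. ∠GJS = 52°  [linear pair at J on ZG]
4. ∠SGZ = 61°  [△GJS]

∠SGZ = 61°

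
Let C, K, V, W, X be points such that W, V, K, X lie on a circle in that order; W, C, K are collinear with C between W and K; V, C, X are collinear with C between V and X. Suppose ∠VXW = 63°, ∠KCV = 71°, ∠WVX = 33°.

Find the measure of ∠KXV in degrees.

1. ∠VKW = 63°  [same arc WV]
2. ∠VWX = 84°  [△WVX]
3. ∠KVX = 46°  [△VCK]
4. ∠VKX = 96°  [cyclic WVKX, opposite ∠W+∠K]
5. ∠KXV = 38°  [△VKX]

∠KXV = 38°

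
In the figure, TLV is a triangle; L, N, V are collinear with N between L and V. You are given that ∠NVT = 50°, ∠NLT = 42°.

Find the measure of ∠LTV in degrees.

∠LTV = 88°

1. ∠LVT = 50°  [N on ray VL]
2. ∠TLV = 42°  [N on ray LV]
3. ∠LTV = 88°  [△TLV]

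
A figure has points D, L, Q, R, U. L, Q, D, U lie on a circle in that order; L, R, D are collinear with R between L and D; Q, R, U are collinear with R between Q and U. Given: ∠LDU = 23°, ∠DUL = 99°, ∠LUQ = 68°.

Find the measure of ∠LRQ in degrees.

1. ∠LQU = 23°  [same arc LU]
2. ∠DQL = 81°  [cyclic LQDU, opposite ∠Q+∠U]
3. ∠LDQ = 68°  [same arc LQ]
4. ∠DLQ = 31°  [△LQD]
5. ∠LRQ = 126°  [△LRQ]

∠LRQ = 126°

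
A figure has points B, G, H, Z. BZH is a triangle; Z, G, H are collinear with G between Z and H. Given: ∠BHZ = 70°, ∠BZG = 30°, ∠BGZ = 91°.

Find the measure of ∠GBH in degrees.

∠GBH = 21°

1. ∠BHG = 70°  [G on ray HZ]
2. ∠BGH = 89°  [linear pair at G on ZH]
3. ∠GBH = 21°  [△BGH]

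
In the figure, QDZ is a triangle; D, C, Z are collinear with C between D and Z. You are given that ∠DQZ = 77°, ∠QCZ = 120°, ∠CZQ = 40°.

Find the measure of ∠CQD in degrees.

1. ∠DCQ = 60°  [linear pair at C on DZ]
2. ∠DZQ = 40°  [C on ray ZD]
3. ∠QDZ = 63°  [△QDZ]
4. ∠CDQ = 63°  [C on ray DZ]
5. ∠CQD = 57°  [△QDC]

∠CQD = 57°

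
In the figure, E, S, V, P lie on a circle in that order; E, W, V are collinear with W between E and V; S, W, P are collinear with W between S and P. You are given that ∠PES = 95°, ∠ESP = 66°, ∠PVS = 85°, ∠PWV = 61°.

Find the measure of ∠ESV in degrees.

1. ∠EPS = 19°  [△ESP]
2. ∠EWS = 61°  [vertical angles at W]
3. ∠EVS = 19°  [same arc ES]
4. ∠SEV = 53°  [△EWS]
5. ∠ESV = 108°  [△ESV]

∠ESV = 108°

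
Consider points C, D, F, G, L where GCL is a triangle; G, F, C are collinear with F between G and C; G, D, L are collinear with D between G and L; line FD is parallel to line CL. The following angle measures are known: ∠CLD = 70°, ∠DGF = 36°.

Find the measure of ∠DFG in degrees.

1. ∠CLG = 70°  [D on ray LG]
2. ∠CGL = 36°  [F on GC, D on GL]
3. ∠GCL = 74°  [△GCL]
4. ∠DFG = 74°  [FD∥CL, corresponding at F]

∠DFG = 74°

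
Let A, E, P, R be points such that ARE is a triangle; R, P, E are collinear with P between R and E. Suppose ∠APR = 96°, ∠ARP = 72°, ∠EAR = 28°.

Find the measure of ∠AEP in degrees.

∠AEP = 80°

1. ∠ARE = 72°  [P on ray RE]
2. ∠AER = 80°  [△ARE]
3. ∠AEP = 80°  [P on ray ER]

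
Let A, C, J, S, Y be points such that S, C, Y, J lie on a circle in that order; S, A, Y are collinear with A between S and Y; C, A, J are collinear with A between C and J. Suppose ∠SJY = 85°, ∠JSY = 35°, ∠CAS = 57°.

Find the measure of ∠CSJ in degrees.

∠CSJ = 98°

1. ∠JYS = 60°  [△SYJ]
2. ∠JCY = 35°  [same arc YJ]
3. ∠JAY = 57°  [vertical angles at A]
4. ∠CJY = 63°  [△YAJ]
5. ∠CYJ = 82°  [△CYJ]
6. ∠CSJ = 98°  [cyclic SCYJ, opposite ∠S+∠Y]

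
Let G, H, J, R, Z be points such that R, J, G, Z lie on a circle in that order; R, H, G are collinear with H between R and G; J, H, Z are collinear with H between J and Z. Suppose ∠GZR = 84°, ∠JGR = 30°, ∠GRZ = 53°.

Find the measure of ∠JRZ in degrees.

1. ∠RGZ = 43°  [△RGZ]
2. ∠JZR = 30°  [same arc RJ]
3. ∠RJZ = 43°  [same arc RZ]
4. ∠JRZ = 107°  [△RJZ]

∠JRZ = 107°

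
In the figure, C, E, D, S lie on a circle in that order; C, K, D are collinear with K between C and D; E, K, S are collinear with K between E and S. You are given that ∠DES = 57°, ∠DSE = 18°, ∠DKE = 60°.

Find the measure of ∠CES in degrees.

∠CES = 42°

1. ∠DCE = 18°  [same arc ED]
2. ∠CKE = 120°  [linear pair at K on CD]
3. ∠CES = 42°  [△CKE]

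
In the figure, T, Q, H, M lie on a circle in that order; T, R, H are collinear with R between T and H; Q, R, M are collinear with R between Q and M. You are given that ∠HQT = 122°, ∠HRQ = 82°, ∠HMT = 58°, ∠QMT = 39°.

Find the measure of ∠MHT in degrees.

1. ∠MRT = 82°  [vertical angles at R]
2. ∠HTM = 59°  [△TRM]
3. ∠MHT = 63°  [△THM]

∠MHT = 63°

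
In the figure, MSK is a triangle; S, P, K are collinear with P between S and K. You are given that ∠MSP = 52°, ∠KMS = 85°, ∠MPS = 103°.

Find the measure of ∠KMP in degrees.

1. ∠KSM = 52°  [P on ray SK]
2. ∠MKS = 43°  [△MSK]
3. ∠KPM = 77°  [linear pair at P on SK]
4. ∠MKP = 43°  [P on ray KS]
5. ∠KMP = 60°  [△MPK]

∠KMP = 60°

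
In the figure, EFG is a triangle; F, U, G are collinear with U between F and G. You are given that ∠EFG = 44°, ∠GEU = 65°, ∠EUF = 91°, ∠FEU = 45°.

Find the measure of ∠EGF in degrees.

1. ∠EUG = 89°  [linear pair at U on FG]
2. ∠EGU = 26°  [△EUG]
3. ∠EGF = 26°  [U on ray GF]

∠EGF = 26°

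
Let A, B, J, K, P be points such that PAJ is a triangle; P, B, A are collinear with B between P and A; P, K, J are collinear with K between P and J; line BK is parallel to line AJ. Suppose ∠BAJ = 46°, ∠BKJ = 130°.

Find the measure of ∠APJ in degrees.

1. ∠JAP = 46°  [B on ray AP]
2. ∠BKP = 50°  [linear pair at K on PJ]
3. ∠KBP = 46°  [BK∥AJ, corresponding at B]
4. ∠BPK = 84°  [△PBK]
5. ∠APJ = 84°  [B on PA, K on PJ]

∠APJ = 84°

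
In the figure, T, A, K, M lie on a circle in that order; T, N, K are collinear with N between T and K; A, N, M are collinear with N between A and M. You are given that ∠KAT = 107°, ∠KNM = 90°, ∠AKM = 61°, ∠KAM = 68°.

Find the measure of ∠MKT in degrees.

1. ∠KMT = 73°  [cyclic TAKM, opposite ∠A+∠M]
2. ∠KTM = 68°  [same arc KM]
3. ∠MKT = 39°  [△TKM]

∠MKT = 39°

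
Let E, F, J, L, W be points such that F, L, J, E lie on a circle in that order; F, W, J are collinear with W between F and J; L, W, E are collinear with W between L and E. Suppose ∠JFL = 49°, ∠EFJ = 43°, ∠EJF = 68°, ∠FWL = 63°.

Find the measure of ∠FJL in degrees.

∠FJL = 20°

1. ∠ELJ = 43°  [same arc JE]
2. ∠JWL = 117°  [linear pair at W on FJ]
3. ∠FJL = 20°  [△LWJ]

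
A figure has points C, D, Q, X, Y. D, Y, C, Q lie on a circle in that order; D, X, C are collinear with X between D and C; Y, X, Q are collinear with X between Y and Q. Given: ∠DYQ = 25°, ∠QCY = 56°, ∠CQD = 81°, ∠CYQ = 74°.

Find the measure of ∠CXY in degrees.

∠CXY = 75°

1. ∠CQY = 50°  [△YCQ]
2. ∠CYD = 99°  [cyclic DYCQ, opposite ∠Y+∠Q]
3. ∠CDY = 50°  [same arc YC]
4. ∠DCY = 31°  [△DYC]
5. ∠CXY = 75°  [△YXC]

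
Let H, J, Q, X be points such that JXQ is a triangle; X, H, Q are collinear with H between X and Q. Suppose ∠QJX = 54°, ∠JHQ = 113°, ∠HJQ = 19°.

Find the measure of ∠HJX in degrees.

1. ∠HQJ = 48°  [△JHQ]
2. ∠JHX = 67°  [linear pair at H on XQ]
3. ∠JQX = 48°  [H on ray QX]
4. ∠JXQ = 78°  [△JXQ]
5. ∠HXJ = 78°  [H on ray XQ]
6. ∠HJX = 35°  [△JXH]

∠HJX = 35°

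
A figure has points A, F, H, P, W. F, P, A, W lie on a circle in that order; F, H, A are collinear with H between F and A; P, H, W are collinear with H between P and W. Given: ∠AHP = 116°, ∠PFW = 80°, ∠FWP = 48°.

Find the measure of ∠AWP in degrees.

∠AWP = 64°

1. ∠FHW = 116°  [vertical angles at H]
2. ∠FPW = 52°  [△FPW]
3. ∠AHW = 64°  [linear pair at H on FA]
4. ∠FAW = 52°  [same arc FW]
5. ∠AWP = 64°  [△AHW]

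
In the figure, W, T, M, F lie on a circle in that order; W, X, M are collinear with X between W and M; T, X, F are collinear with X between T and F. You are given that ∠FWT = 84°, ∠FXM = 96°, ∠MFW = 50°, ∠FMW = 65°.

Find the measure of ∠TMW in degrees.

1. ∠TXW = 96°  [vertical angles at X]
2. ∠MTW = 130°  [cyclic WTMF, opposite ∠T+∠F]
3. ∠FTW = 65°  [same arc WF]
4. ∠MWT = 19°  [△WXT]
5. ∠TMW = 31°  [△WTM]

∠TMW = 31°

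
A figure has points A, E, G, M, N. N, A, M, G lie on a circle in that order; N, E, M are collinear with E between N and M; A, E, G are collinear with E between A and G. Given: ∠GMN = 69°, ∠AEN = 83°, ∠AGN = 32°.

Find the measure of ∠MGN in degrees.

1. ∠GAN = 69°  [same arc NG]
2. ∠ANM = 28°  [△NEA]
3. ∠AMN = 32°  [same arc NA]
4. ∠MAN = 120°  [△NAM]
5. ∠MGN = 60°  [cyclic NAMG, opposite ∠A+∠G]

∠MGN = 60°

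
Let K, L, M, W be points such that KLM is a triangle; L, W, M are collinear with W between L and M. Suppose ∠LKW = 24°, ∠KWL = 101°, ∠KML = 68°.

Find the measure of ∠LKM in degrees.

1. ∠KLW = 55°  [△KLW]
2. ∠KLM = 55°  [W on ray LM]
3. ∠LKM = 57°  [△KLM]

∠LKM = 57°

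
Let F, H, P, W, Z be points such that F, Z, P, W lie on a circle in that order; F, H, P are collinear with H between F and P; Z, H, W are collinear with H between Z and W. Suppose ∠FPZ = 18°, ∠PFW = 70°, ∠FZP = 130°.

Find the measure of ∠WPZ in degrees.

∠WPZ = 78°

1. ∠PFZ = 32°  [△FZP]
2. ∠PZW = 70°  [same arc PW]
3. ∠PWZ = 32°  [same arc ZP]
4. ∠WPZ = 78°  [△ZPW]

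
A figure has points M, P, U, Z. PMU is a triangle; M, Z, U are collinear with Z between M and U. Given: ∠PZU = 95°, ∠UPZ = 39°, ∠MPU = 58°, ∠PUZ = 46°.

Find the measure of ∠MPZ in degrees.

1. ∠MZP = 85°  [linear pair at Z on MU]
2. ∠MUP = 46°  [Z on ray UM]
3. ∠PMU = 76°  [△PMU]
4. ∠PMZ = 76°  [Z on ray MU]
5. ∠MPZ = 19°  [△PMZ]

∠MPZ = 19°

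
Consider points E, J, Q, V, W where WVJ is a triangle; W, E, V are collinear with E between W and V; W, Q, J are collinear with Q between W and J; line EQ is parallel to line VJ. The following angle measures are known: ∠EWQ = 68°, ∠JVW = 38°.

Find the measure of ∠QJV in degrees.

∠QJV = 74°

1. ∠JWV = 68°  [E on WV, Q on WJ]
2. ∠VJW = 74°  [△WVJ]
3. ∠QJV = 74°  [Q on ray JW]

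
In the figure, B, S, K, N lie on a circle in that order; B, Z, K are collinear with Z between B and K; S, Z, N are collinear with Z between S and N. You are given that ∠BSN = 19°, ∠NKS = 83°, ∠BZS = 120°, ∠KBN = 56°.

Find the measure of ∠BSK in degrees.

1. ∠BKN = 19°  [same arc BN]
2. ∠BNK = 105°  [△BKN]
3. ∠BSK = 75°  [cyclic BSKN, opposite ∠S+∠N]

∠BSK = 75°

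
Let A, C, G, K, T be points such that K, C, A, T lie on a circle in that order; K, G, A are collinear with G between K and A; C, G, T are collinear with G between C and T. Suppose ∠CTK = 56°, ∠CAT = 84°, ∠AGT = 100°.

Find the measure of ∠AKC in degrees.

∠AKC = 52°

1. ∠CKT = 96°  [cyclic KCAT, opposite ∠K+∠A]
2. ∠CGK = 100°  [vertical angles at G]
3. ∠KCT = 28°  [△KCT]
4. ∠AKC = 52°  [△KGC]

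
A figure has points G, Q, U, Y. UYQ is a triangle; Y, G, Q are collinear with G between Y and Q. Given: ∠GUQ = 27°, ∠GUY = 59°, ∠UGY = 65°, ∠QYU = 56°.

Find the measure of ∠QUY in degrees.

∠QUY = 86°

1. ∠QGU = 115°  [linear pair at G on YQ]
2. ∠GQU = 38°  [△UGQ]
3. ∠UQY = 38°  [G on ray QY]
4. ∠QUY = 86°  [△UYQ]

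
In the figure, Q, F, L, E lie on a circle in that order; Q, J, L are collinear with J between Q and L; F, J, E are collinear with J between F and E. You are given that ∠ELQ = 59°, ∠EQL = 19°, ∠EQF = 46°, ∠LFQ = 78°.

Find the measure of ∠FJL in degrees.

∠FJL = 86°

1. ∠EFQ = 59°  [same arc QE]
2. ∠EFL = 19°  [same arc LE]
3. ∠FEQ = 75°  [△QFE]
4. ∠FLQ = 75°  [same arc QF]
5. ∠FJL = 86°  [△FJL]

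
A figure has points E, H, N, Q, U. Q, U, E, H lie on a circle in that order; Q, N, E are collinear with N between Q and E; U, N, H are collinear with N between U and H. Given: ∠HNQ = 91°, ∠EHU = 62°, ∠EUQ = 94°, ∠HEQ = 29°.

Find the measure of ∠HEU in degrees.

1. ∠ENU = 91°  [vertical angles at N]
2. ∠EQU = 62°  [same arc UE]
3. ∠QEU = 24°  [△QUE]
4. ∠EUH = 65°  [△UNE]
5. ∠HEU = 53°  [△UEH]

∠HEU = 53°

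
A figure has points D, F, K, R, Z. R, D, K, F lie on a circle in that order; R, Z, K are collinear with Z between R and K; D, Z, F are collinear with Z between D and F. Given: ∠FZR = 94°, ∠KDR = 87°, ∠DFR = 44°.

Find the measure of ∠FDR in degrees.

1. ∠DZK = 94°  [vertical angles at Z]
2. ∠DKR = 44°  [same arc RD]
3. ∠DZR = 86°  [linear pair at Z on RK]
4. ∠DRK = 49°  [△RDK]
5. ∠FDR = 45°  [△RZD]

∠FDR = 45°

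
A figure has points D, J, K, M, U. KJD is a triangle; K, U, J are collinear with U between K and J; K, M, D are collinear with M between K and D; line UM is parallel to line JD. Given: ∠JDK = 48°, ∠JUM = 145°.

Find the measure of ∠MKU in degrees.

1. ∠KMU = 48°  [UM∥JD, corresponding at M]
2. ∠KUM = 35°  [linear pair at U on KJ]
3. ∠MKU = 97°  [△KUM]

∠MKU = 97°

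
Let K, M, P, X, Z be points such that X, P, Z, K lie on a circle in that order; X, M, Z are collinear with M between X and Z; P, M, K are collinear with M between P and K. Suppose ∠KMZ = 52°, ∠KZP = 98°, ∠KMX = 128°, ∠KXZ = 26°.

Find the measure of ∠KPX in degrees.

1. ∠KXP = 82°  [cyclic XPZK, opposite ∠X+∠Z]
2. ∠PKX = 26°  [△XMK]
3. ∠KPX = 72°  [△XPK]

∠KPX = 72°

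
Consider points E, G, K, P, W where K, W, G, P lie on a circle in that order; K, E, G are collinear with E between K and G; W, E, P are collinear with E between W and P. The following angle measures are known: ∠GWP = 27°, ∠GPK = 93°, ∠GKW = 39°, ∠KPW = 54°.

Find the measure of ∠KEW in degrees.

1. ∠GKP = 27°  [same arc GP]
2. ∠KGP = 60°  [△KGP]
3. ∠KWP = 60°  [same arc KP]
4. ∠KEW = 81°  [△KEW]

∠KEW = 81°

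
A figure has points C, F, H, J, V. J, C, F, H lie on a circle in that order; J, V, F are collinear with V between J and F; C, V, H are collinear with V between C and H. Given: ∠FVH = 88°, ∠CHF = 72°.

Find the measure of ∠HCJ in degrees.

1. ∠CVJ = 88°  [vertical angles at V]
2. ∠CJF = 72°  [same arc CF]
3. ∠HCJ = 20°  [△JVC]

∠HCJ = 20°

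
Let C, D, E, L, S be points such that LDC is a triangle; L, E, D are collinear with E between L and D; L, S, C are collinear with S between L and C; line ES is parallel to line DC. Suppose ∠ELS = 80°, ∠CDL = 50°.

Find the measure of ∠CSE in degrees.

1. ∠CLD = 80°  [E on LD, S on LC]
2. ∠DCL = 50°  [△LDC]
3. ∠ESL = 50°  [ES∥DC, corresponding at S]
4. ∠CSE = 130°  [linear pair at S on LC]

∠CSE = 130°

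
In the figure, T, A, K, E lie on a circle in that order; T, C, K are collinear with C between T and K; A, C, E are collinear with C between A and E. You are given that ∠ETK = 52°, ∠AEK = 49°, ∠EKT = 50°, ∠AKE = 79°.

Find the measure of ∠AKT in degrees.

∠AKT = 29°

1. ∠KET = 78°  [△TKE]
2. ∠ATK = 49°  [same arc AK]
3. ∠KAT = 102°  [cyclic TAKE, opposite ∠A+∠E]
4. ∠AKT = 29°  [△TAK]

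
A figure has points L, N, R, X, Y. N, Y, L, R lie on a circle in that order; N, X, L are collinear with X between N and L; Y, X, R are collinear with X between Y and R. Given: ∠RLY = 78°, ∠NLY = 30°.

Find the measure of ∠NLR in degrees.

1. ∠RNY = 102°  [cyclic NYLR, opposite ∠N+∠L]
2. ∠NRY = 30°  [same arc NY]
3. ∠NYR = 48°  [△NYR]
4. ∠NLR = 48°  [same arc NR]

∠NLR = 48°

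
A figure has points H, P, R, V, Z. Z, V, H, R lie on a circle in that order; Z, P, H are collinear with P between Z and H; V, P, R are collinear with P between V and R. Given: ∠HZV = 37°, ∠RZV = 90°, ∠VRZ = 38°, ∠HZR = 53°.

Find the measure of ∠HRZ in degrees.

∠HRZ = 75°

1. ∠RVZ = 52°  [△ZVR]
2. ∠RHZ = 52°  [same arc ZR]
3. ∠HRZ = 75°  [△ZHR]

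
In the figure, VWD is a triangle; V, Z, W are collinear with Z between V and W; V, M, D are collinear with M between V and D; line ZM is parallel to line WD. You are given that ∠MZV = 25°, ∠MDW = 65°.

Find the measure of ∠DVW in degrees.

∠DVW = 90°

1. ∠DWV = 25°  [ZM∥WD, corresponding at Z]
2. ∠VDW = 65°  [M on ray DV]
3. ∠DVW = 90°  [△VWD]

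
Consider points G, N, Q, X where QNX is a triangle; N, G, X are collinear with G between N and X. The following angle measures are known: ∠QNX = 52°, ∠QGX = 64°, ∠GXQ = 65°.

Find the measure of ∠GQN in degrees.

∠GQN = 12°

1. ∠GNQ = 52°  [G on ray NX]
2. ∠NGQ = 116°  [linear pair at G on NX]
3. ∠GQN = 12°  [△QNG]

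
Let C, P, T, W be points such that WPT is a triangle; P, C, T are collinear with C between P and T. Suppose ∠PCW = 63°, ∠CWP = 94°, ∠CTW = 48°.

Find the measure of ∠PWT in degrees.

∠PWT = 109°

1. ∠CPW = 23°  [△WPC]
2. ∠PTW = 48°  [C on ray TP]
3. ∠TPW = 23°  [C on ray PT]
4. ∠PWT = 109°  [△WPT]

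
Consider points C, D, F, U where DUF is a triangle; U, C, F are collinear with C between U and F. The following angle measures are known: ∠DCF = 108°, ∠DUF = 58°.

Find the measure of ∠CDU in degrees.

1. ∠DCU = 72°  [linear pair at C on UF]
2. ∠CUD = 58°  [C on ray UF]
3. ∠CDU = 50°  [△DUC]

∠CDU = 50°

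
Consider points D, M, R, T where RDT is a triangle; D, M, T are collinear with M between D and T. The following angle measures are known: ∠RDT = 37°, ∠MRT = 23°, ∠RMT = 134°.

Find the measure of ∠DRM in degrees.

∠DRM = 97°

1. ∠MDR = 37°  [M on ray DT]
2. ∠DMR = 46°  [linear pair at M on DT]
3. ∠DRM = 97°  [△RDM]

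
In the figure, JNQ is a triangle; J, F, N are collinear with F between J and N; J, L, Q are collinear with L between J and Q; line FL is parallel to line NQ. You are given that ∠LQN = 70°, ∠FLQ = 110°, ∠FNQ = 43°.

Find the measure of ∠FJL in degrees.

1. ∠JQN = 70°  [L on ray QJ]
2. ∠JNQ = 43°  [F on ray NJ]
3. ∠NJQ = 67°  [△JNQ]
4. ∠FJL = 67°  [F on JN, L on JQ]

∠FJL = 67°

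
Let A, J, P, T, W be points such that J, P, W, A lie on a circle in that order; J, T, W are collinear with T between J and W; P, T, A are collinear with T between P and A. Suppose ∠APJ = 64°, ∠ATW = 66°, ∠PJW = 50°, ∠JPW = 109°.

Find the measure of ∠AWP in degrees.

1. ∠AWJ = 64°  [same arc JA]
2. ∠JTP = 66°  [△JTP]
3. ∠PAW = 50°  [△WTA]
4. ∠JWP = 21°  [△JPW]
5. ∠PTW = 114°  [linear pair at T on JW]
6. ∠APW = 45°  [△PTW]
7. ∠AWP = 85°  [△PWA]

∠AWP = 85°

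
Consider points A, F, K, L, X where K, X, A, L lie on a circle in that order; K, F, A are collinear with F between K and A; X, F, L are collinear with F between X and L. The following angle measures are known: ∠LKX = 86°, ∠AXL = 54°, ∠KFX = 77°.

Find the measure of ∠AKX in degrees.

∠AKX = 32°

1. ∠LAX = 94°  [cyclic KXAL, opposite ∠K+∠A]
2. ∠ALX = 32°  [△XAL]
3. ∠AKX = 32°  [same arc XA]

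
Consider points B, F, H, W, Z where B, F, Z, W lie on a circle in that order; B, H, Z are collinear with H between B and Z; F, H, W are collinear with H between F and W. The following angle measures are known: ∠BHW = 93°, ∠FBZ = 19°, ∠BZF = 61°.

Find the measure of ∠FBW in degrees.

1. ∠FHZ = 93°  [vertical angles at H]
2. ∠FWZ = 19°  [same arc FZ]
3. ∠WFZ = 26°  [△FHZ]
4. ∠FZW = 135°  [△FZW]
5. ∠FBW = 45°  [cyclic BFZW, opposite ∠B+∠Z]

∠FBW = 45°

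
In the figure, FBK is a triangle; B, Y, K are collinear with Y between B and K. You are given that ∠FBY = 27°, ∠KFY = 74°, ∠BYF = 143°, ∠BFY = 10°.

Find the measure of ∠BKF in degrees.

1. ∠FYK = 37°  [linear pair at Y on BK]
2. ∠FKY = 69°  [△FYK]
3. ∠BKF = 69°  [Y on ray KB]

∠BKF = 69°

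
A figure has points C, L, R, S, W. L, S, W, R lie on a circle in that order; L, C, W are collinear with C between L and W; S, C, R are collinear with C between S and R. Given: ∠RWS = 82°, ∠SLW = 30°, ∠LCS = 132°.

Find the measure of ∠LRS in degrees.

∠LRS = 64°

1. ∠RLS = 98°  [cyclic LSWR, opposite ∠L+∠W]
2. ∠LSR = 18°  [△LCS]
3. ∠LRS = 64°  [△LSR]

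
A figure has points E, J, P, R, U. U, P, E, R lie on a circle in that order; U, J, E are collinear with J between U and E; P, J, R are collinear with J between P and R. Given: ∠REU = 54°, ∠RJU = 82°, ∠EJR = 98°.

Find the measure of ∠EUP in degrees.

1. ∠RPU = 54°  [same arc UR]
2. ∠PJU = 98°  [vertical angles at J]
3. ∠EUP = 28°  [△UJP]

∠EUP = 28°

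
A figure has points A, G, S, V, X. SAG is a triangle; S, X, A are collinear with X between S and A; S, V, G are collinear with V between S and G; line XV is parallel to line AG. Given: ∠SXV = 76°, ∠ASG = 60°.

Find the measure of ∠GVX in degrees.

1. ∠GAS = 76°  [XV∥AG, corresponding at X]
2. ∠AGS = 44°  [△SAG]
3. ∠SVX = 44°  [XV∥AG, corresponding at V]
4. ∠GVX = 136°  [linear pair at V on SG]

∠GVX = 136°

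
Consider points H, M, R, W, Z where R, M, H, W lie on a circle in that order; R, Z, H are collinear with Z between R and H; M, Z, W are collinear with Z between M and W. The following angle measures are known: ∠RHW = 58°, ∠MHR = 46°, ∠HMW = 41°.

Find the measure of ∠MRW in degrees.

1. ∠RMW = 58°  [same arc RW]
2. ∠MWR = 46°  [same arc RM]
3. ∠MRW = 76°  [△RMW]

∠MRW = 76°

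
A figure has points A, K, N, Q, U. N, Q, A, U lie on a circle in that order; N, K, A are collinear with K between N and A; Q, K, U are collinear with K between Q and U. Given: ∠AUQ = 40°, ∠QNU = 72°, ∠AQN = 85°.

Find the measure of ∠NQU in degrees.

1. ∠ANQ = 40°  [same arc QA]
2. ∠NAQ = 55°  [△NQA]
3. ∠NUQ = 55°  [same arc NQ]
4. ∠NQU = 53°  [△NQU]

∠NQU = 53°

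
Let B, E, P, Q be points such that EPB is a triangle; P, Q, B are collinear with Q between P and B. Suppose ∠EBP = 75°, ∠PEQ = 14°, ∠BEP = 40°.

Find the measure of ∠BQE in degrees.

1. ∠BPE = 65°  [△EPB]
2. ∠EPQ = 65°  [Q on ray PB]
3. ∠EQP = 101°  [△EPQ]
4. ∠BQE = 79°  [linear pair at Q on PB]

∠BQE = 79°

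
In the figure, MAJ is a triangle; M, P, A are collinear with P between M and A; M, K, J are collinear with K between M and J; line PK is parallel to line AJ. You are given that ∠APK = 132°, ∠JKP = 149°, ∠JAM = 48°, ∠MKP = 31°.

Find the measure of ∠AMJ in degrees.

∠AMJ = 101°

1. ∠KPM = 48°  [linear pair at P on MA]
2. ∠KMP = 101°  [△MPK]
3. ∠AMJ = 101°  [P on MA, K on MJ]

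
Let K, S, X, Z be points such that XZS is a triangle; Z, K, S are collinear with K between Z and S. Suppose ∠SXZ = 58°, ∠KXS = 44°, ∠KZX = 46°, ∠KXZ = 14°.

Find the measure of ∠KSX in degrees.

1. ∠XKZ = 120°  [△XZK]
2. ∠SKX = 60°  [linear pair at K on ZS]
3. ∠KSX = 76°  [△XKS]

∠KSX = 76°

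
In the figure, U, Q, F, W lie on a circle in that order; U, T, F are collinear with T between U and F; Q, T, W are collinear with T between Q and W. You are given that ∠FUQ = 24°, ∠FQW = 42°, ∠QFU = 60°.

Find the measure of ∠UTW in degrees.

1. ∠FUW = 42°  [same arc FW]
2. ∠QWU = 60°  [same arc UQ]
3. ∠UTW = 78°  [△UTW]

∠UTW = 78°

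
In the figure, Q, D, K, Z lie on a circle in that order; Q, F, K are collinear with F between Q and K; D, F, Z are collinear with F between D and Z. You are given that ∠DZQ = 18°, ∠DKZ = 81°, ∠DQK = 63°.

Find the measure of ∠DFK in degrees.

∠DFK = 126°

1. ∠DKQ = 18°  [same arc QD]
2. ∠DZK = 63°  [same arc DK]
3. ∠KDZ = 36°  [△DKZ]
4. ∠DFK = 126°  [△DFK]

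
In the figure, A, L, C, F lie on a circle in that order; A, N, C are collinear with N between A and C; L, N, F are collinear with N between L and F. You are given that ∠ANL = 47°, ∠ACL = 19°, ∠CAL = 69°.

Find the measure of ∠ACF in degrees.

∠ACF = 64°

1. ∠CNF = 47°  [vertical angles at N]
2. ∠CFL = 69°  [same arc LC]
3. ∠ACF = 64°  [△CNF]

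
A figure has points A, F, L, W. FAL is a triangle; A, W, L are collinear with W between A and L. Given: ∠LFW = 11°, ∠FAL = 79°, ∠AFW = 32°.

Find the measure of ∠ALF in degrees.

1. ∠FAW = 79°  [W on ray AL]
2. ∠AWF = 69°  [△FAW]
3. ∠FWL = 111°  [linear pair at W on AL]
4. ∠FLW = 58°  [△FWL]
5. ∠ALF = 58°  [W on ray LA]

∠ALF = 58°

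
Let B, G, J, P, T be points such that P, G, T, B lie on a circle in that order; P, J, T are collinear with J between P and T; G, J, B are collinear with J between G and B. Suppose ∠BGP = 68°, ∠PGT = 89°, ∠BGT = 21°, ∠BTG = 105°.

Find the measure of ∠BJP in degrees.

∠BJP = 122°

1. ∠BTP = 68°  [same arc PB]
2. ∠GBT = 54°  [△GTB]
3. ∠BJT = 58°  [△TJB]
4. ∠BJP = 122°  [linear pair at J on PT]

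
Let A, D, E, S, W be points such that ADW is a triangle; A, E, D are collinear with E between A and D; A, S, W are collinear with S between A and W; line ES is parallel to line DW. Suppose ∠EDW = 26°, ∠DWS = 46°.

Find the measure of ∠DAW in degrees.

∠DAW = 108°

1. ∠ADW = 26°  [E on ray DA]
2. ∠AWD = 46°  [S on ray WA]
3. ∠DAW = 108°  [△ADW]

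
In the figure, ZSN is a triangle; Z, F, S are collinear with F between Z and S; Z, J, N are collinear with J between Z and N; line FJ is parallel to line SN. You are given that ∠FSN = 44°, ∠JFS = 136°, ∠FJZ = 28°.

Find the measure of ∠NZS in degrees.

∠NZS = 108°

1. ∠NSZ = 44°  [F on ray SZ]
2. ∠SNZ = 28°  [FJ∥SN, corresponding at J]
3. ∠NZS = 108°  [△ZSN]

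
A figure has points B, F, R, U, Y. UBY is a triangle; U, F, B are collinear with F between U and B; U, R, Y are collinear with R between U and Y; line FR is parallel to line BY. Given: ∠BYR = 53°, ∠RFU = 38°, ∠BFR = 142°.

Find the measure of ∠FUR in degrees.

∠FUR = 89°

1. ∠BYU = 53°  [R on ray YU]
2. ∠UBY = 38°  [FR∥BY, corresponding at F]
3. ∠BUY = 89°  [△UBY]
4. ∠FUR = 89°  [F on UB, R on UY]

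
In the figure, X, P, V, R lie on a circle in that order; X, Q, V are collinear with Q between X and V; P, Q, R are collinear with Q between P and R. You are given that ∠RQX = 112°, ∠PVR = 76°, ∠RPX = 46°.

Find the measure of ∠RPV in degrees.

∠RPV = 38°

1. ∠RQV = 68°  [linear pair at Q on XV]
2. ∠RVX = 46°  [same arc XR]
3. ∠PRV = 66°  [△VQR]
4. ∠RPV = 38°  [△PVR]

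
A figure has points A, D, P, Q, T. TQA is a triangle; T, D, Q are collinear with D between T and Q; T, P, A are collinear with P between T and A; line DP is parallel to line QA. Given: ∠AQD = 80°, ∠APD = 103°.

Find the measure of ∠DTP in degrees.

∠DTP = 23°

1. ∠AQT = 80°  [D on ray QT]
2. ∠DPT = 77°  [linear pair at P on TA]
3. ∠PDT = 80°  [DP∥QA, corresponding at D]
4. ∠DTP = 23°  [△TDP]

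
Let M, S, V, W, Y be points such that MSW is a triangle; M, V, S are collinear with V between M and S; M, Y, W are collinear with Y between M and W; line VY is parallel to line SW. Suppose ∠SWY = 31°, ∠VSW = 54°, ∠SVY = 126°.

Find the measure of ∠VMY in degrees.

1. ∠MWS = 31°  [Y on ray WM]
2. ∠MVY = 54°  [linear pair at V on MS]
3. ∠MYV = 31°  [VY∥SW, corresponding at Y]
4. ∠VMY = 95°  [△MVY]

∠VMY = 95°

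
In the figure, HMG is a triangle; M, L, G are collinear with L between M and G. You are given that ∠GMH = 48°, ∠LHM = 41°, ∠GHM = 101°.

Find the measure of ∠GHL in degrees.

1. ∠HGM = 31°  [△HMG]
2. ∠HML = 48°  [L on ray MG]
3. ∠HLM = 91°  [△HML]
4. ∠HGL = 31°  [L on ray GM]
5. ∠GLH = 89°  [linear pair at L on MG]
6. ∠GHL = 60°  [△HLG]

∠GHL = 60°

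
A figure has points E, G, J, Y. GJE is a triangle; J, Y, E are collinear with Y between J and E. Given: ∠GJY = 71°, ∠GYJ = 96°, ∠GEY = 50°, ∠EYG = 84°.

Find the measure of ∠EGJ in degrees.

1. ∠EJG = 71°  [Y on ray JE]
2. ∠GEJ = 50°  [Y on ray EJ]
3. ∠EGJ = 59°  [△GJE]

∠EGJ = 59°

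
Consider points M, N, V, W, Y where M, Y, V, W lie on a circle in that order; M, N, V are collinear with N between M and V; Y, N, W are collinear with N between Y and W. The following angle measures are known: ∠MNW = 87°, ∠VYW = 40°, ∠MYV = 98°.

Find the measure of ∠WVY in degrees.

∠WVY = 111°

1. ∠VNY = 87°  [vertical angles at N]
2. ∠MVY = 53°  [△YNV]
3. ∠VMY = 29°  [△MYV]
4. ∠VWY = 29°  [same arc YV]
5. ∠WVY = 111°  [△YVW]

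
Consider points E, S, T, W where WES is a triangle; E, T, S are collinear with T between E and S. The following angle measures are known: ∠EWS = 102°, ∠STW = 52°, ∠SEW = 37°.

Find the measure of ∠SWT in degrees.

∠SWT = 87°

1. ∠ESW = 41°  [△WES]
2. ∠TSW = 41°  [T on ray SE]
3. ∠SWT = 87°  [△WTS]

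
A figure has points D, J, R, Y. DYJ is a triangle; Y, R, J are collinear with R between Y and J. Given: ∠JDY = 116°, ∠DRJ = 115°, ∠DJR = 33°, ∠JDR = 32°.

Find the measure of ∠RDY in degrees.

1. ∠DRY = 65°  [linear pair at R on YJ]
2. ∠DJY = 33°  [R on ray JY]
3. ∠DYJ = 31°  [△DYJ]
4. ∠DYR = 31°  [R on ray YJ]
5. ∠RDY = 84°  [△DYR]

∠RDY = 84°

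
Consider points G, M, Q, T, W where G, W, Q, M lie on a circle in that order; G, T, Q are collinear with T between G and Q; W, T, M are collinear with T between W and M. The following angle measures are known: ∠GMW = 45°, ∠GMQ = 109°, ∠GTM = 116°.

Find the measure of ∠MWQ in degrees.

∠MWQ = 19°

1. ∠GQW = 45°  [same arc GW]
2. ∠QTW = 116°  [vertical angles at T]
3. ∠MWQ = 19°  [△WTQ]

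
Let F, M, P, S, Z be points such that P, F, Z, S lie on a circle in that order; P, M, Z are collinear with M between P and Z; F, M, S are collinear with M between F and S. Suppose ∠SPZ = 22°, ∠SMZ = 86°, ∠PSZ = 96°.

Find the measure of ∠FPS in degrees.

1. ∠SFZ = 22°  [same arc ZS]
2. ∠PZS = 62°  [△PZS]
3. ∠FSZ = 32°  [△ZMS]
4. ∠FZS = 126°  [△FZS]
5. ∠FPS = 54°  [cyclic PFZS, opposite ∠P+∠Z]

∠FPS = 54°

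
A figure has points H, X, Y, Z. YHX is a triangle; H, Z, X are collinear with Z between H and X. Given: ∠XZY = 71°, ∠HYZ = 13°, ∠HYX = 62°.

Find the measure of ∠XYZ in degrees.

∠XYZ = 49°

1. ∠HZY = 109°  [linear pair at Z on HX]
2. ∠YHZ = 58°  [△YHZ]
3. ∠XHY = 58°  [Z on ray HX]
4. ∠HXY = 60°  [△YHX]
5. ∠YXZ = 60°  [Z on ray XH]
6. ∠XYZ = 49°  [△YZX]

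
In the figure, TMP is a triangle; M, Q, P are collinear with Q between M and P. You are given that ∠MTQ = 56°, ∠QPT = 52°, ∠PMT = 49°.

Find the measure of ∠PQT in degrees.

∠PQT = 105°

1. ∠QMT = 49°  [Q on ray MP]
2. ∠MQT = 75°  [△TMQ]
3. ∠PQT = 105°  [linear pair at Q on MP]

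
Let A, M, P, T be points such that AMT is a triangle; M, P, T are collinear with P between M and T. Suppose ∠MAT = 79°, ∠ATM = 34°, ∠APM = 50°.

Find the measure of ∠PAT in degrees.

1. ∠ATP = 34°  [P on ray TM]
2. ∠APT = 130°  [linear pair at P on MT]
3. ∠PAT = 16°  [△APT]

∠PAT = 16°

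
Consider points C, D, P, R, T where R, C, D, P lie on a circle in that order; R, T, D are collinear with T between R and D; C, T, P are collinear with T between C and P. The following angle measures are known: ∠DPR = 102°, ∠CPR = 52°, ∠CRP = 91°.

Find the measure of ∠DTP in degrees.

1. ∠DCR = 78°  [cyclic RCDP, opposite ∠C+∠P]
2. ∠CDR = 52°  [same arc RC]
3. ∠PCR = 37°  [△RCP]
4. ∠CRD = 50°  [△RCD]
5. ∠PDR = 37°  [same arc RP]
6. ∠CPD = 50°  [same arc CD]
7. ∠DTP = 93°  [△DTP]

∠DTP = 93°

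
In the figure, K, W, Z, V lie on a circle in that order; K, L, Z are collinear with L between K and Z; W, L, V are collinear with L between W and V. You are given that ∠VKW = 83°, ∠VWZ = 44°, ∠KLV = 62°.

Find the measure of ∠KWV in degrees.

∠KWV = 23°

1. ∠VKZ = 44°  [same arc ZV]
2. ∠KVW = 74°  [△KLV]
3. ∠KWV = 23°  [△KWV]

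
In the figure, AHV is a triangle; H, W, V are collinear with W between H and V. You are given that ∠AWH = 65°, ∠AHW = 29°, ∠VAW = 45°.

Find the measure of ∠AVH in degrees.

∠AVH = 20°

1. ∠AWV = 115°  [linear pair at W on HV]
2. ∠AVW = 20°  [△AWV]
3. ∠AVH = 20°  [W on ray VH]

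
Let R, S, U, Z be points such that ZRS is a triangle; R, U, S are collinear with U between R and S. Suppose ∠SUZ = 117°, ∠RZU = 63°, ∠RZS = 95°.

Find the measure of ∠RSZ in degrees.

∠RSZ = 31°

1. ∠RUZ = 63°  [linear pair at U on RS]
2. ∠URZ = 54°  [△ZRU]
3. ∠SRZ = 54°  [U on ray RS]
4. ∠RSZ = 31°  [△ZRS]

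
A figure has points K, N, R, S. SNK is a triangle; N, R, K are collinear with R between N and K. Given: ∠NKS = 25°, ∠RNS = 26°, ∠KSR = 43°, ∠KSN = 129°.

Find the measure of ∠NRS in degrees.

∠NRS = 68°

1. ∠RKS = 25°  [R on ray KN]
2. ∠KRS = 112°  [△SRK]
3. ∠NRS = 68°  [linear pair at R on NK]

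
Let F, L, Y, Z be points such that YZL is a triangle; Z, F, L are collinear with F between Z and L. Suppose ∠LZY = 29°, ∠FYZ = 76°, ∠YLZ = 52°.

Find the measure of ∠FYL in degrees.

1. ∠FZY = 29°  [F on ray ZL]
2. ∠YFZ = 75°  [△YZF]
3. ∠FLY = 52°  [F on ray LZ]
4. ∠LFY = 105°  [linear pair at F on ZL]
5. ∠FYL = 23°  [△YFL]

∠FYL = 23°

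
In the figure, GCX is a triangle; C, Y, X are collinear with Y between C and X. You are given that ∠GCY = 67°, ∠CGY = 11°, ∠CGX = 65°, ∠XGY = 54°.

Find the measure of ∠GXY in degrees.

∠GXY = 48°

1. ∠GCX = 67°  [Y on ray CX]
2. ∠CXG = 48°  [△GCX]
3. ∠GXY = 48°  [Y on ray XC]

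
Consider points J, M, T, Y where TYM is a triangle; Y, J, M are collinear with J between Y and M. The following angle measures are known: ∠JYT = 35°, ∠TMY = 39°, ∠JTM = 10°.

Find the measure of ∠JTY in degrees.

1. ∠JMT = 39°  [J on ray MY]
2. ∠MJT = 131°  [△TJM]
3. ∠TJY = 49°  [linear pair at J on YM]
4. ∠JTY = 96°  [△TYJ]

∠JTY = 96°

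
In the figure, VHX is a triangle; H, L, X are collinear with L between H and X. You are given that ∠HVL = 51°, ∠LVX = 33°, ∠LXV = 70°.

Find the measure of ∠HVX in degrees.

1. ∠VLX = 77°  [△VLX]
2. ∠HXV = 70°  [L on ray XH]
3. ∠HLV = 103°  [linear pair at L on HX]
4. ∠LHV = 26°  [△VHL]
5. ∠VHX = 26°  [L on ray HX]
6. ∠HVX = 84°  [△VHX]

∠HVX = 84°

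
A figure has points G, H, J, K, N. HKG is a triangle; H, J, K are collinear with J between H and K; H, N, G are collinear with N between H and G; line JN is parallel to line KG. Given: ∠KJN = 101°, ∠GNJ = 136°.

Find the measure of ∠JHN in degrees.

∠JHN = 57°

1. ∠HJN = 79°  [linear pair at J on HK]
2. ∠HNJ = 44°  [linear pair at N on HG]
3. ∠JHN = 57°  [△HJN]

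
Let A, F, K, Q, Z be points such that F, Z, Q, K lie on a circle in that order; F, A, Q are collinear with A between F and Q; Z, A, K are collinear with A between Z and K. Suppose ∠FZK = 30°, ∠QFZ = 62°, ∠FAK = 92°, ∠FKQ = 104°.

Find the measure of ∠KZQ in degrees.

1. ∠FQK = 30°  [same arc FK]
2. ∠KFQ = 46°  [△FQK]
3. ∠KZQ = 46°  [same arc QK]

∠KZQ = 46°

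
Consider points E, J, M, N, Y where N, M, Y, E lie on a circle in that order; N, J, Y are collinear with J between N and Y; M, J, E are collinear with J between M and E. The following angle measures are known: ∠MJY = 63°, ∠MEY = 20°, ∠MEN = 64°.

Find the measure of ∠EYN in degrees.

∠EYN = 43°

1. ∠EJN = 63°  [vertical angles at J]
2. ∠EJY = 117°  [linear pair at J on NY]
3. ∠EYN = 43°  [△YJE]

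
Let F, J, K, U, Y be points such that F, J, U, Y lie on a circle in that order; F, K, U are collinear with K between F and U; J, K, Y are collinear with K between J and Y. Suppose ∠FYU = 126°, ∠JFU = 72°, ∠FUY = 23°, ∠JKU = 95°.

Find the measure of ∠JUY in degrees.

∠JUY = 77°

1. ∠FJU = 54°  [cyclic FJUY, opposite ∠J+∠Y]
2. ∠JYU = 72°  [same arc JU]
3. ∠FUJ = 54°  [△FJU]
4. ∠UJY = 31°  [△JKU]
5. ∠JUY = 77°  [△JUY]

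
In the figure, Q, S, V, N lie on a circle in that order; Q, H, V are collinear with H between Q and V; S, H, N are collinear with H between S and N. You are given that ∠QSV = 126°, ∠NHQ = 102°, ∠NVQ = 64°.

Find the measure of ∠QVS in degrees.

∠QVS = 16°

1. ∠SHV = 102°  [vertical angles at H]
2. ∠NSQ = 64°  [same arc QN]
3. ∠QHS = 78°  [linear pair at H on QV]
4. ∠SQV = 38°  [△QHS]
5. ∠QVS = 16°  [△QSV]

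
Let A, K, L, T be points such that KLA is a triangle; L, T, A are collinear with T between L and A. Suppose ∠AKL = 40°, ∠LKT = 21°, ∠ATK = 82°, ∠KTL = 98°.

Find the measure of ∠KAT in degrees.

1. ∠KLT = 61°  [△KLT]
2. ∠ALK = 61°  [T on ray LA]
3. ∠KAL = 79°  [△KLA]
4. ∠KAT = 79°  [T on ray AL]

∠KAT = 79°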